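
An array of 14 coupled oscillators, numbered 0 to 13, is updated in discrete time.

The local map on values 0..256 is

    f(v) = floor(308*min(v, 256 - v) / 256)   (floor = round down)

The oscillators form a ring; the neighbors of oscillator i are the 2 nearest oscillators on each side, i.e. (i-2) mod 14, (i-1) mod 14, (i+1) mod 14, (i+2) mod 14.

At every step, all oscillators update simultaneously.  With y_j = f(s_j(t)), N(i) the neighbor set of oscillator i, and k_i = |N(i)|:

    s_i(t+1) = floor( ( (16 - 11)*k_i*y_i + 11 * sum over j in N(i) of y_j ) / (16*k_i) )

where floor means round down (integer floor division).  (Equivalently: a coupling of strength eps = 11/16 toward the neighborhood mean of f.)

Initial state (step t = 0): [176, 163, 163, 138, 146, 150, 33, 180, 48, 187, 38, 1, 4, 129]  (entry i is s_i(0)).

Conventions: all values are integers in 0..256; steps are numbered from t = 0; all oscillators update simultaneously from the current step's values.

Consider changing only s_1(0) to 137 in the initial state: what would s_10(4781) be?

Simulating step by step:
t=0: [176, 137, 163, 138, 146, 150, 33, 180, 48, 187, 38, 1, 4, 129]
t=1: [100, 130, 122, 132, 113, 108, 82, 81, 62, 59, 38, 49, 51, 89]
t=2: [117, 136, 141, 142, 131, 122, 105, 94, 76, 68, 59, 66, 75, 100]
t=3: [128, 136, 141, 142, 140, 136, 125, 111, 95, 85, 80, 86, 98, 115]
t=4: [140, 142, 141, 139, 141, 141, 137, 129, 118, 108, 104, 110, 120, 132]
t=5: [141, 140, 138, 138, 139, 141, 142, 142, 138, 134, 132, 135, 138, 141]
t=6: [139, 139, 139, 139, 139, 138, 138, 139, 141, 143, 145, 143, 142, 139]
t=7: [139, 140, 140, 140, 140, 140, 140, 139, 137, 136, 135, 135, 137, 138]
t=8: [140, 139, 139, 139, 139, 139, 139, 140, 142, 143, 144, 143, 142, 141]
t=9: [138, 139, 139, 140, 140, 139, 139, 138, 137, 135, 135, 135, 136, 137]
t=10: [141, 140, 139, 139, 139, 139, 140, 141, 142, 143, 144, 144, 143, 142]
t=11: [137, 138, 139, 139, 139, 139, 138, 137, 136, 135, 134, 134, 135, 136]
t=12: [142, 141, 140, 140, 140, 140, 141, 142, 143, 144, 145, 145, 144, 143]
t=13: [136, 137, 138, 138, 138, 138, 137, 136, 135, 134, 133, 133, 134, 135]
t=14: [143, 142, 141, 141, 141, 141, 142, 143, 145, 145, 146, 146, 145, 145]
t=15: [135, 136, 137, 137, 137, 137, 136, 135, 133, 133, 132, 132, 133, 133]
t=16: [145, 144, 143, 143, 143, 143, 144, 145, 146, 147, 147, 147, 147, 146]
t=17: [133, 133, 134, 134, 134, 134, 133, 133, 132, 131, 131, 131, 131, 132]
t=18: [147, 147, 146, 146, 146, 146, 147, 147, 148, 149, 149, 149, 149, 148]
t=19: [130, 131, 131, 131, 131, 131, 131, 130, 129, 128, 128, 128, 128, 129]
t=20: [151, 150, 150, 150, 150, 150, 150, 151, 152, 153, 153, 153, 153, 152]
t=21: [125, 126, 126, 127, 127, 126, 126, 125, 124, 123, 123, 123, 123, 124]
t=22: [149, 150, 151, 151, 151, 151, 150, 149, 148, 147, 147, 147, 147, 148]
t=23: [128, 127, 126, 126, 126, 126, 127, 128, 129, 130, 130, 130, 130, 129]
t=24: [152, 152, 151, 151, 151, 151, 152, 152, 152, 151, 151, 151, 151, 152]
t=25: [125, 125, 125, 125, 125, 125, 125, 125, 125, 125, 125, 125, 125, 125]
t=26: [150, 150, 150, 150, 150, 150, 150, 150, 150, 150, 150, 150, 150, 150]
t=27: [127, 127, 127, 127, 127, 127, 127, 127, 127, 127, 127, 127, 127, 127]
t=28: [152, 152, 152, 152, 152, 152, 152, 152, 152, 152, 152, 152, 152, 152]
t=29: [125, 125, 125, 125, 125, 125, 125, 125, 125, 125, 125, 125, 125, 125]

Answer: s_10(4781) = 125
Key observation: The state at step 25, [125, 125, 125, 125, 125, 125, 125, 125, 125, 125, 125, 125, 125, 125], reappears at step 29: the system is in a cycle of period 4 from step 25 on.  Therefore the state at step 4781 equals the state at step 25 + ((4781 - 25) mod 4) = 25, which is [125, 125, 125, 125, 125, 125, 125, 125, 125, 125, 125, 125, 125, 125].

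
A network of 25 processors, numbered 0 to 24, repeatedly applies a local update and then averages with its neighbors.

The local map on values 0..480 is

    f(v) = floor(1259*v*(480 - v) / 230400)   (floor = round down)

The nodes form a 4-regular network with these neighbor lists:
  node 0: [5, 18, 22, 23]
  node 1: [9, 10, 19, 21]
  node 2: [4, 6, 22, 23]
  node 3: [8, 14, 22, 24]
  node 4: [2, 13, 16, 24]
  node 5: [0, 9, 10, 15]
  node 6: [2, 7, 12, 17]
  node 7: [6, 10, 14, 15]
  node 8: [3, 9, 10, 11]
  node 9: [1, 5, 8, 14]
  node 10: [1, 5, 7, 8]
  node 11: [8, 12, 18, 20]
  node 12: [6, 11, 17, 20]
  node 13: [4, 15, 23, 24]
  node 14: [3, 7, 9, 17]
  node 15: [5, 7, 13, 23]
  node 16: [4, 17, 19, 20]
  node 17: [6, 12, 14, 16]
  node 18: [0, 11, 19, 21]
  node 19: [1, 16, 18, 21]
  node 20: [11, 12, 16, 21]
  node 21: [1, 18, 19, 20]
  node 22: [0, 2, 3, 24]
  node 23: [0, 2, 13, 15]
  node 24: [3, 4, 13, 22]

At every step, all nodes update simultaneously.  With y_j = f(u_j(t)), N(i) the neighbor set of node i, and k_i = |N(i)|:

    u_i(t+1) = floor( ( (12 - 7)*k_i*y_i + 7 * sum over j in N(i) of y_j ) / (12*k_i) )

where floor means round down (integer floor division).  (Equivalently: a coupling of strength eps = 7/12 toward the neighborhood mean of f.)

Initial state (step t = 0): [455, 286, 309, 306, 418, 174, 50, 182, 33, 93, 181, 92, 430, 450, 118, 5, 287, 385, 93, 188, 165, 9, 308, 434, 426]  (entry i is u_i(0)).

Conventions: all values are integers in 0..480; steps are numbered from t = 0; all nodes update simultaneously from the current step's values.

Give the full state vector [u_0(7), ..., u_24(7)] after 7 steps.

Simulating step by step:
t=0: [455, 286, 309, 306, 418, 174, 50, 182, 33, 93, 181, 92, 430, 450, 118, 5, 287, 385, 93, 188, 165, 9, 308, 434, 426]
t=1: [154, 244, 215, 226, 173, 203, 180, 219, 175, 213, 264, 179, 164, 86, 240, 117, 260, 195, 166, 244, 211, 167, 231, 108, 167]
t=2: [278, 308, 292, 306, 280, 292, 299, 298, 300, 307, 308, 292, 293, 226, 311, 245, 307, 301, 288, 305, 300, 296, 303, 237, 279]
t=3: [303, 290, 300, 293, 303, 299, 296, 296, 293, 291, 292, 298, 297, 311, 290, 309, 293, 293, 299, 293, 295, 295, 297, 310, 302]
t=4: [293, 299, 293, 297, 293, 295, 296, 296, 298, 299, 298, 296, 296, 288, 299, 290, 297, 298, 295, 298, 297, 298, 295, 289, 293]
t=5: [298, 295, 298, 296, 299, 297, 297, 297, 296, 295, 296, 296, 296, 300, 295, 300, 296, 296, 297, 296, 296, 296, 298, 300, 298]
t=6: [295, 297, 295, 296, 295, 296, 296, 296, 297, 297, 296, 296, 296, 295, 297, 295, 296, 297, 296, 297, 297, 297, 296, 295, 295]
t=7: [297, 296, 297, 296, 297, 297, 297, 297, 296, 296, 296, 296, 296, 298, 296, 297, 296, 296, 296, 296, 296, 296, 297, 298, 297]

Answer: [297, 296, 297, 296, 297, 297, 297, 297, 296, 296, 296, 296, 296, 298, 296, 297, 296, 296, 296, 296, 296, 296, 297, 298, 297]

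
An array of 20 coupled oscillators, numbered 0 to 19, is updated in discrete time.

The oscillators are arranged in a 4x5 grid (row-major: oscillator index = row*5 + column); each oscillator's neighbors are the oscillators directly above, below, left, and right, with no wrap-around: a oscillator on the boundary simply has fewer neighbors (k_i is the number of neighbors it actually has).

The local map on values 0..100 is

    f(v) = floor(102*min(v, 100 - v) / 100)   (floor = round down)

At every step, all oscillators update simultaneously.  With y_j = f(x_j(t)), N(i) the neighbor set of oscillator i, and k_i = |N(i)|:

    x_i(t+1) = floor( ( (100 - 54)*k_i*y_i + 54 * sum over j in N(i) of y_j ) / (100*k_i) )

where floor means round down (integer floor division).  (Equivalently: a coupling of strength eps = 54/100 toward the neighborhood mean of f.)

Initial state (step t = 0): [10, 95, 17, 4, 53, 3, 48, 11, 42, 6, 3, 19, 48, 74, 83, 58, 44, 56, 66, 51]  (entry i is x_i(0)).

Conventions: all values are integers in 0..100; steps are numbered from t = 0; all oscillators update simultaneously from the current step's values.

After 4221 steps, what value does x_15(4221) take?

Answer: x_15(4221) = 15
Key observation: The state at step 28, [15, 15, 15, 15, 15, 15, 15, 15, 15, 15, 15, 15, 15, 15, 15, 15, 15, 15, 15, 15], reappears at step 29: the system is in a cycle of period 1 from step 28 on.  Therefore the state at step 4221 equals the state at step 28 + ((4221 - 28) mod 1) = 28, which is [15, 15, 15, 15, 15, 15, 15, 15, 15, 15, 15, 15, 15, 15, 15, 15, 15, 15, 15, 15].

Derivation:
t=0: [10, 95, 17, 4, 53, 3, 48, 11, 42, 6, 3, 19, 48, 74, 83, 58, 44, 56, 66, 51]
t=1: [6, 15, 11, 20, 24, 12, 27, 25, 25, 21, 12, 28, 35, 30, 22, 32, 39, 42, 37, 36]
t=2: [10, 14, 15, 20, 22, 13, 23, 24, 24, 22, 18, 28, 32, 29, 25, 28, 36, 39, 36, 32]
t=3: [11, 15, 17, 20, 21, 15, 21, 23, 23, 22, 20, 27, 30, 29, 26, 27, 33, 36, 34, 31]
t=4: [13, 15, 18, 20, 21, 16, 20, 22, 23, 22, 21, 26, 29, 28, 26, 26, 31, 34, 32, 30]
t=5: [14, 16, 18, 20, 21, 17, 19, 22, 23, 22, 21, 25, 28, 27, 26, 26, 29, 32, 31, 29]
t=6: [15, 16, 18, 20, 21, 17, 19, 22, 22, 22, 21, 24, 27, 27, 26, 25, 28, 30, 30, 28]
t=7: [15, 16, 18, 20, 21, 17, 19, 21, 22, 22, 21, 23, 26, 26, 25, 24, 27, 29, 29, 28]
t=8: [15, 16, 18, 20, 21, 17, 19, 21, 22, 22, 21, 23, 25, 25, 25, 24, 26, 28, 28, 27]
t=9: [15, 16, 18, 20, 21, 17, 19, 21, 22, 22, 21, 22, 24, 25, 24, 23, 25, 27, 27, 26]
t=10: [15, 16, 18, 20, 21, 17, 19, 20, 22, 22, 20, 22, 23, 24, 24, 23, 24, 26, 26, 25]
t=11: [15, 16, 18, 20, 21, 17, 18, 20, 21, 22, 20, 21, 23, 23, 23, 22, 23, 25, 25, 25]
t=12: [15, 16, 18, 20, 21, 17, 18, 20, 21, 21, 20, 21, 22, 23, 23, 21, 22, 24, 24, 24]
t=13: [15, 16, 18, 20, 20, 17, 18, 19, 21, 21, 19, 20, 22, 22, 22, 21, 22, 23, 23, 23]
t=14: [15, 16, 18, 19, 20, 17, 18, 19, 20, 21, 19, 20, 21, 22, 22, 20, 21, 22, 22, 22]
t=15: [15, 16, 18, 19, 20, 17, 18, 19, 20, 20, 19, 19, 20, 21, 21, 20, 20, 21, 22, 22]
t=16: [15, 16, 18, 19, 19, 17, 17, 19, 19, 20, 18, 19, 20, 20, 21, 19, 20, 20, 21, 21]
t=17: [15, 16, 18, 18, 19, 16, 17, 18, 19, 19, 18, 18, 19, 20, 20, 19, 19, 20, 20, 21]
t=18: [15, 16, 17, 18, 18, 16, 17, 18, 18, 19, 17, 18, 19, 19, 20, 18, 19, 19, 20, 20]
t=19: [15, 16, 17, 17, 18, 16, 17, 17, 18, 18, 17, 18, 18, 19, 19, 18, 18, 19, 19, 20]
t=20: [15, 16, 16, 17, 17, 16, 16, 17, 17, 18, 17, 17, 18, 18, 19, 17, 18, 18, 19, 19]
t=21: [15, 15, 16, 16, 17, 16, 16, 16, 17, 17, 16, 17, 17, 18, 18, 17, 17, 18, 18, 19]
t=22: [15, 15, 15, 16, 16, 15, 16, 16, 16, 17, 16, 16, 17, 17, 18, 16, 17, 17, 18, 18]
t=23: [15, 15, 15, 15, 16, 15, 15, 16, 16, 16, 15, 16, 16, 17, 17, 16, 16, 17, 17, 18]
t=24: [15, 15, 15, 15, 15, 15, 15, 15, 16, 16, 15, 15, 16, 16, 17, 15, 16, 16, 17, 17]
t=25: [15, 15, 15, 15, 15, 15, 15, 15, 15, 16, 15, 15, 15, 16, 16, 15, 15, 16, 16, 17]
t=26: [15, 15, 15, 15, 15, 15, 15, 15, 15, 15, 15, 15, 15, 15, 16, 15, 15, 15, 16, 16]
t=27: [15, 15, 15, 15, 15, 15, 15, 15, 15, 15, 15, 15, 15, 15, 15, 15, 15, 15, 15, 16]
t=28: [15, 15, 15, 15, 15, 15, 15, 15, 15, 15, 15, 15, 15, 15, 15, 15, 15, 15, 15, 15]
t=29: [15, 15, 15, 15, 15, 15, 15, 15, 15, 15, 15, 15, 15, 15, 15, 15, 15, 15, 15, 15]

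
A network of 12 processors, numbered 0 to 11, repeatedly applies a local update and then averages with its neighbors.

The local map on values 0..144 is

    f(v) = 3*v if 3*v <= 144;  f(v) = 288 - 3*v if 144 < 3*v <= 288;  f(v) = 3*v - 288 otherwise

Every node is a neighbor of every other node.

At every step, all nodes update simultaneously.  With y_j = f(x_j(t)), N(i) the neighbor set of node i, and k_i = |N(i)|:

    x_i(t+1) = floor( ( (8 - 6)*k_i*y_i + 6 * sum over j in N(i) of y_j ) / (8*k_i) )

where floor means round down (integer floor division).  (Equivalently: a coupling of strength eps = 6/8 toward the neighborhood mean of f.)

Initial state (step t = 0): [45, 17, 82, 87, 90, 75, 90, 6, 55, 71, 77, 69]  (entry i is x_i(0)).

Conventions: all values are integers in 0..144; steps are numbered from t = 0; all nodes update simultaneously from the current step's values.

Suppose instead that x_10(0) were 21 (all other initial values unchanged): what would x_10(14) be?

Answer: x_10(14) = 63
Key observation: This trace re-runs the system from the modified initial state.

Derivation:
t=0: [45, 17, 82, 87, 90, 75, 90, 6, 55, 71, 21, 69]
t=1: [73, 57, 56, 53, 51, 60, 51, 51, 71, 62, 60, 63]
t=2: [103, 112, 112, 114, 115, 110, 115, 115, 104, 109, 110, 108]
t=3: [39, 44, 44, 45, 46, 43, 46, 46, 40, 42, 43, 42]
t=4: [127, 130, 130, 130, 131, 129, 131, 131, 128, 129, 129, 129]
t=5: [99, 100, 100, 100, 101, 100, 101, 101, 99, 100, 100, 100]
t=6: [11, 12, 12, 12, 12, 12, 12, 12, 11, 12, 12, 12]
t=7: [35, 35, 35, 35, 35, 35, 35, 35, 35, 35, 35, 35]
t=8: [105, 105, 105, 105, 105, 105, 105, 105, 105, 105, 105, 105]
t=9: [27, 27, 27, 27, 27, 27, 27, 27, 27, 27, 27, 27]
t=10: [81, 81, 81, 81, 81, 81, 81, 81, 81, 81, 81, 81]
t=11: [45, 45, 45, 45, 45, 45, 45, 45, 45, 45, 45, 45]
t=12: [135, 135, 135, 135, 135, 135, 135, 135, 135, 135, 135, 135]
t=13: [117, 117, 117, 117, 117, 117, 117, 117, 117, 117, 117, 117]
t=14: [63, 63, 63, 63, 63, 63, 63, 63, 63, 63, 63, 63]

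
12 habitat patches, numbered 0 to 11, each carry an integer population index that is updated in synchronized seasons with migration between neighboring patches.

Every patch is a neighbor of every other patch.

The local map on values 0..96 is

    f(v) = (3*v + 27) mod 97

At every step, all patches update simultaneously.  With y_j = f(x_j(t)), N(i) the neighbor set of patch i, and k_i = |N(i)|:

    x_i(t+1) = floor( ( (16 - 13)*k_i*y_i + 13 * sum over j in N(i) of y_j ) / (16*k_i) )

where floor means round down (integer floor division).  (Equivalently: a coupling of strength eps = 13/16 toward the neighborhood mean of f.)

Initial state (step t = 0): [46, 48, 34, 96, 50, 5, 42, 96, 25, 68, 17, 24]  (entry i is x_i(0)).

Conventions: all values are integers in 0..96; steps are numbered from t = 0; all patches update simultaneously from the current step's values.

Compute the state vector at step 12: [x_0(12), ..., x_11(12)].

Answer: [22, 22, 22, 22, 22, 22, 22, 22, 22, 22, 22, 22]

Derivation:
t=0: [46, 48, 34, 96, 50, 5, 42, 96, 25, 68, 17, 24]
t=1: [46, 46, 42, 41, 47, 43, 44, 41, 39, 42, 47, 38]
t=2: [60, 60, 58, 58, 60, 59, 59, 58, 57, 58, 60, 57]
t=3: [9, 9, 8, 8, 9, 9, 9, 8, 8, 8, 9, 8]
t=4: [52, 52, 52, 52, 52, 52, 52, 52, 52, 52, 52, 52]
t=5: [86, 86, 86, 86, 86, 86, 86, 86, 86, 86, 86, 86]
t=6: [91, 91, 91, 91, 91, 91, 91, 91, 91, 91, 91, 91]
t=7: [9, 9, 9, 9, 9, 9, 9, 9, 9, 9, 9, 9]
t=8: [54, 54, 54, 54, 54, 54, 54, 54, 54, 54, 54, 54]
t=9: [92, 92, 92, 92, 92, 92, 92, 92, 92, 92, 92, 92]
t=10: [12, 12, 12, 12, 12, 12, 12, 12, 12, 12, 12, 12]
t=11: [63, 63, 63, 63, 63, 63, 63, 63, 63, 63, 63, 63]
t=12: [22, 22, 22, 22, 22, 22, 22, 22, 22, 22, 22, 22]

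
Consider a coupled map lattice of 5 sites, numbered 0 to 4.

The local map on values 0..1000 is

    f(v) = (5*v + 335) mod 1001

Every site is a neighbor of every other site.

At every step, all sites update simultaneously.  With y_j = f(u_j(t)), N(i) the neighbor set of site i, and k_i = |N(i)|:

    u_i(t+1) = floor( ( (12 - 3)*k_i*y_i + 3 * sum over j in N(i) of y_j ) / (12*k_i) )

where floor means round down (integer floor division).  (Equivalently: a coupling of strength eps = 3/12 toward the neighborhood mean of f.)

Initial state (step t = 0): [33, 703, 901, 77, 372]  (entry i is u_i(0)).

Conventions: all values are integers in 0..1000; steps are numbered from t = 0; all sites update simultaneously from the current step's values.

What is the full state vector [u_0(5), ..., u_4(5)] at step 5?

Simulating step by step:
t=0: [33, 703, 901, 77, 372]
t=1: [537, 775, 768, 688, 326]
t=2: [144, 274, 250, 663, 795]
t=3: [180, 627, 544, 588, 353]
t=4: [231, 391, 105, 257, 137]
t=5: [478, 340, 733, 567, 155]

Answer: [478, 340, 733, 567, 155]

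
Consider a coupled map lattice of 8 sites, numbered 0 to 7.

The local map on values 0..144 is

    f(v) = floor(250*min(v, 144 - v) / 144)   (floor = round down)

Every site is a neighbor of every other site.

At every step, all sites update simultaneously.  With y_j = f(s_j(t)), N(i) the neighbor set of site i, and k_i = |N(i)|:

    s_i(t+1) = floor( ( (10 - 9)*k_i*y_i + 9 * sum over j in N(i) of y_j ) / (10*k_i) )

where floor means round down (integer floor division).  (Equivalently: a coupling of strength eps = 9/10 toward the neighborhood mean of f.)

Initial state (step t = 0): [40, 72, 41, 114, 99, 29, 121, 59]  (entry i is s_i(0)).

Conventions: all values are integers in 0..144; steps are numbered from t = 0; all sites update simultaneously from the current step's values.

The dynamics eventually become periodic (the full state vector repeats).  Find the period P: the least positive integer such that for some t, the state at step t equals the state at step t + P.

Simulating step by step:
t=0: [40, 72, 41, 114, 99, 29, 121, 59]
t=1: [73, 71, 73, 73, 73, 73, 74, 72]
t=2: [123, 123, 123, 123, 123, 123, 123, 122]
t=3: [36, 36, 36, 36, 36, 36, 36, 36]
t=4: [62, 62, 62, 62, 62, 62, 62, 62]
t=5: [107, 107, 107, 107, 107, 107, 107, 107]
t=6: [64, 64, 64, 64, 64, 64, 64, 64]
t=7: [111, 111, 111, 111, 111, 111, 111, 111]
t=8: [57, 57, 57, 57, 57, 57, 57, 57]
t=9: [98, 98, 98, 98, 98, 98, 98, 98]
t=10: [79, 79, 79, 79, 79, 79, 79, 79]
t=11: [112, 112, 112, 112, 112, 112, 112, 112]
t=12: [55, 55, 55, 55, 55, 55, 55, 55]
t=13: [95, 95, 95, 95, 95, 95, 95, 95]
t=14: [85, 85, 85, 85, 85, 85, 85, 85]
t=15: [102, 102, 102, 102, 102, 102, 102, 102]
t=16: [72, 72, 72, 72, 72, 72, 72, 72]
t=17: [125, 125, 125, 125, 125, 125, 125, 125]
t=18: [32, 32, 32, 32, 32, 32, 32, 32]
t=19: [55, 55, 55, 55, 55, 55, 55, 55]

Answer: 7
Key observation: The state at step 12, [55, 55, 55, 55, 55, 55, 55, 55], reappears at step 19 — and no state repeats earlier — so the cycle the system enters has period 7.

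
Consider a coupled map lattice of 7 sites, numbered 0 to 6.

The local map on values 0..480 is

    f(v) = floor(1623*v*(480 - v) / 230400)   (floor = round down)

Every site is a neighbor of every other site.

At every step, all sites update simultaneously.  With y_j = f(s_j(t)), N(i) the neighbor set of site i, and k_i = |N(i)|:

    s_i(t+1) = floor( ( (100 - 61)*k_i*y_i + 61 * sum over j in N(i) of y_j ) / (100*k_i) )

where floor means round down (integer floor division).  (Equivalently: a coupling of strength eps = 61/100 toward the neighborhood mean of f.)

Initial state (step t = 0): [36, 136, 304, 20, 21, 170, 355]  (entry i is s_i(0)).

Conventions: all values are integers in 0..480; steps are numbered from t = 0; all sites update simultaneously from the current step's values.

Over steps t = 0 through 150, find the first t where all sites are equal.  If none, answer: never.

Simulating step by step:
t=0: [36, 136, 304, 20, 21, 170, 355]  (not all equal)
t=1: [198, 260, 274, 184, 185, 272, 255]  (not all equal)
t=2: [394, 396, 395, 391, 391, 395, 397]  (not all equal)
t=3: [238, 236, 237, 240, 240, 237, 236]  (not all equal)
t=4: [405, 405, 405, 405, 405, 405, 405]  (all equal)

Answer: 4
Key observation: Synchronization is absorbing here: once all sites are equal they stay equal, and step 4 is the first all-equal step.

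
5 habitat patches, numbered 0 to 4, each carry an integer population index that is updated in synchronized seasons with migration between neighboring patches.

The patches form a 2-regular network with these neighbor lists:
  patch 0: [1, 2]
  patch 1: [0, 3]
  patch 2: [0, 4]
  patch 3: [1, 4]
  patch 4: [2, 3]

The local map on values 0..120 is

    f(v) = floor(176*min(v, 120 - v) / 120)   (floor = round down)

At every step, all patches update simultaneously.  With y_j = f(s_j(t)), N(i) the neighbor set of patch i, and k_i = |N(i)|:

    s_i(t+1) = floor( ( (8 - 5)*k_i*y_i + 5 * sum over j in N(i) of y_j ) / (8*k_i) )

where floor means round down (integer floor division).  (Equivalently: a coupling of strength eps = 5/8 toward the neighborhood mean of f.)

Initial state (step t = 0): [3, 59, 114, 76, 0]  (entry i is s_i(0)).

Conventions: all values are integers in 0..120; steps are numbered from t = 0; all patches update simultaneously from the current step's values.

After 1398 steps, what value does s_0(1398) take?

Simulating step by step:
t=0: [3, 59, 114, 76, 0]
t=1: [30, 53, 4, 50, 22]
t=2: [42, 65, 25, 61, 36]
t=3: [59, 75, 48, 73, 57]
t=4: [74, 72, 79, 72, 74]
t=5: [65, 69, 64, 69, 65]
t=6: [78, 75, 80, 75, 78]
t=7: [61, 64, 59, 64, 61]
t=8: [84, 83, 86, 83, 84]
t=9: [51, 53, 50, 53, 51]
t=10: [74, 76, 73, 76, 74]
t=11: [66, 64, 67, 64, 66]
t=12: [79, 81, 78, 81, 79]
t=13: [59, 57, 60, 57, 59]
t=14: [85, 83, 86, 83, 85]
t=15: [51, 53, 50, 53, 51]

Answer: s_0(1398) = 79
Key observation: The state at step 9, [51, 53, 50, 53, 51], reappears at step 15: the system is in a cycle of period 6 from step 9 on.  Therefore the state at step 1398 equals the state at step 9 + ((1398 - 9) mod 6) = 12, which is [79, 81, 78, 81, 79].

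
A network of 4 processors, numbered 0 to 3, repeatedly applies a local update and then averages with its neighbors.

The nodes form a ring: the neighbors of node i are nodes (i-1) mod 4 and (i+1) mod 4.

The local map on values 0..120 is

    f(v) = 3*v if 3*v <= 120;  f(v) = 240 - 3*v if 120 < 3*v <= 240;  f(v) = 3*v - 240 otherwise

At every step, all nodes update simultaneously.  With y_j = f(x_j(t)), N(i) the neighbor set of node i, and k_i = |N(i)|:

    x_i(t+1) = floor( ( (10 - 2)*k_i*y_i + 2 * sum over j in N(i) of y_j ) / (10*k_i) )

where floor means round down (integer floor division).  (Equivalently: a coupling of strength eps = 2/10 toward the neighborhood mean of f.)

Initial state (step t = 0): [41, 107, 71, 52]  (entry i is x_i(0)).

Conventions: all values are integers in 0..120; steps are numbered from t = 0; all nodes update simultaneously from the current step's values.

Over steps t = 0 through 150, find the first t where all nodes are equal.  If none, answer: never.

Answer: never
Key observation: The state at step 14 reappears at step 21 — the system is in a cycle of period 7 from step 14 on.  No step 0..21 is synchronized, and the cycle repeats forever, so no step up to 150 (or ever) has all nodes equal.

Derivation:
t=0: [41, 107, 71, 52]  (not all equal)
t=1: [110, 79, 38, 81]  (not all equal)
t=2: [72, 22, 91, 22]  (not all equal)
t=3: [32, 58, 39, 58]  (not all equal)
t=4: [90, 74, 106, 74]  (not all equal)
t=5: [27, 25, 66, 25]  (not all equal)
t=6: [79, 72, 48, 72]  (not all equal)
t=7: [7, 29, 81, 29]  (not all equal)
t=8: [34, 72, 19, 72]  (not all equal)
t=9: [86, 35, 50, 35]  (not all equal)
t=10: [35, 94, 93, 94]  (not all equal)
t=11: [92, 48, 39, 48]  (not all equal)
t=12: [48, 92, 112, 92]  (not all equal)
t=13: [84, 48, 84, 48]  (not all equal)
t=14: [28, 79, 28, 79]  (not all equal)
t=15: [67, 19, 67, 19]  (not all equal)
t=16: [42, 53, 42, 53]  (not all equal)
t=17: [107, 87, 107, 87]  (not all equal)
t=18: [69, 33, 69, 33]  (not all equal)
t=19: [46, 85, 46, 85]  (not all equal)
t=20: [84, 32, 84, 32]  (not all equal)
t=21: [28, 79, 28, 79]  (not all equal)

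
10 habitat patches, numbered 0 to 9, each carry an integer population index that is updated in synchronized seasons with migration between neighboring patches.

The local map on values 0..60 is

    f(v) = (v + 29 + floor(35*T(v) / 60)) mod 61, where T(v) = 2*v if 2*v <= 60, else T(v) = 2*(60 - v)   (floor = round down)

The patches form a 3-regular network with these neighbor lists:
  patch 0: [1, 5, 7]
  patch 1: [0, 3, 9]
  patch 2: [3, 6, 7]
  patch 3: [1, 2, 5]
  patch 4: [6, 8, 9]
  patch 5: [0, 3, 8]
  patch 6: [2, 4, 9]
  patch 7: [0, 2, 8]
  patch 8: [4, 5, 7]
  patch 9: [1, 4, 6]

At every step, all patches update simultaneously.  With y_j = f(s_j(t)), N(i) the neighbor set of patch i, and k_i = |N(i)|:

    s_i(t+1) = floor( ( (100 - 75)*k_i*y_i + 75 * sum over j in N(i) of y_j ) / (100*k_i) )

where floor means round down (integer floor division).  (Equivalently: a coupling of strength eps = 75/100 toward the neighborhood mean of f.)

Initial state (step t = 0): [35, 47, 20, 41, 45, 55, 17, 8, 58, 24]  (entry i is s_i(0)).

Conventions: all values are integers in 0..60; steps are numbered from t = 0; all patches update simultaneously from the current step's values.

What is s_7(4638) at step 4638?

Simulating step by step:
t=0: [35, 47, 20, 41, 45, 55, 17, 8, 58, 24]
t=1: [34, 28, 23, 25, 20, 29, 16, 29, 33, 21]
t=2: [30, 23, 17, 24, 14, 29, 10, 27, 25, 13]
t=3: [26, 31, 25, 17, 47, 26, 42, 21, 34, 45]
t=4: [23, 22, 17, 20, 30, 21, 28, 22, 24, 30]
t=5: [15, 19, 14, 10, 28, 15, 24, 14, 20, 27]
t=6: [17, 21, 47, 29, 21, 15, 33, 32, 24, 20]
t=7: [12, 14, 31, 18, 19, 13, 21, 21, 16, 17]
t=8: [46, 31, 16, 38, 7, 30, 14, 25, 20, 21]
t=9: [29, 26, 28, 24, 31, 26, 29, 16, 27, 37]
t=10: [20, 26, 20, 24, 29, 25, 30, 21, 21, 29]
t=11: [17, 21, 19, 19, 26, 16, 26, 12, 19, 29]
t=12: [18, 14, 24, 8, 21, 6, 21, 19, 22, 22]
t=13: [29, 31, 22, 41, 14, 27, 15, 12, 19, 25]
t=14: [35, 28, 25, 26, 22, 24, 24, 27, 37, 28]
t=15: [26, 28, 23, 23, 23, 26, 21, 27, 23, 22]
t=16: [25, 21, 18, 21, 15, 20, 15, 21, 21, 18]
t=17: [14, 13, 8, 11, 5, 14, 3, 13, 9, 5]
t=18: [58, 51, 47, 53, 40, 54, 39, 52, 50, 42]
t=19: [28, 29, 29, 29, 30, 28, 30, 29, 29, 30]
t=20: [29, 30, 30, 29, 32, 29, 32, 29, 30, 32]
t=21: [30, 31, 31, 31, 32, 30, 32, 31, 31, 32]
t=22: [32, 32, 32, 32, 32, 32, 32, 32, 32, 32]
t=23: [32, 32, 32, 32, 32, 32, 32, 32, 32, 32]

Answer: s_7(4638) = 32
Key observation: The state at step 22, [32, 32, 32, 32, 32, 32, 32, 32, 32, 32], reappears at step 23: the system is in a cycle of period 1 from step 22 on.  Therefore the state at step 4638 equals the state at step 22 + ((4638 - 22) mod 1) = 22, which is [32, 32, 32, 32, 32, 32, 32, 32, 32, 32].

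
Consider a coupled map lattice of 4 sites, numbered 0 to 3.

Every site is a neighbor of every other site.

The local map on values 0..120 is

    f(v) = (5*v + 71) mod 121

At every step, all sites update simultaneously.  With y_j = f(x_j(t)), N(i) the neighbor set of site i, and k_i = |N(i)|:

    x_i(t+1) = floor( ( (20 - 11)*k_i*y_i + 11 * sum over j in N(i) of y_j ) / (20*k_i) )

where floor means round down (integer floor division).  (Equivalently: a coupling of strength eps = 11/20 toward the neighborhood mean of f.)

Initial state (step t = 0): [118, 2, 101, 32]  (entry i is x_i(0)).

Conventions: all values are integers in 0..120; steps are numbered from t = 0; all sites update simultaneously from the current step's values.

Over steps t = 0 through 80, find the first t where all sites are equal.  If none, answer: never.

Simulating step by step:
t=0: [118, 2, 101, 32]  (not all equal)
t=1: [77, 83, 86, 91]  (not all equal)
t=2: [53, 28, 32, 39]  (not all equal)
t=3: [83, 82, 87, 64]  (not all equal)
t=4: [31, 62, 37, 38]  (not all equal)
t=5: [56, 33, 32, 33]  (not all equal)
t=6: [111, 112, 111, 112]  (not all equal)
t=7: [22, 24, 22, 24]  (not all equal)
t=8: [63, 66, 63, 66]  (not all equal)
t=9: [28, 32, 28, 32]  (not all equal)
t=10: [97, 102, 97, 102]  (not all equal)
t=11: [81, 87, 81, 87]  (not all equal)
t=12: [79, 55, 79, 55]  (not all equal)
t=13: [103, 103, 103, 103]  (all equal)

Answer: 13
Key observation: Synchronization is absorbing here: once all sites are equal they stay equal, and step 13 is the first all-equal step.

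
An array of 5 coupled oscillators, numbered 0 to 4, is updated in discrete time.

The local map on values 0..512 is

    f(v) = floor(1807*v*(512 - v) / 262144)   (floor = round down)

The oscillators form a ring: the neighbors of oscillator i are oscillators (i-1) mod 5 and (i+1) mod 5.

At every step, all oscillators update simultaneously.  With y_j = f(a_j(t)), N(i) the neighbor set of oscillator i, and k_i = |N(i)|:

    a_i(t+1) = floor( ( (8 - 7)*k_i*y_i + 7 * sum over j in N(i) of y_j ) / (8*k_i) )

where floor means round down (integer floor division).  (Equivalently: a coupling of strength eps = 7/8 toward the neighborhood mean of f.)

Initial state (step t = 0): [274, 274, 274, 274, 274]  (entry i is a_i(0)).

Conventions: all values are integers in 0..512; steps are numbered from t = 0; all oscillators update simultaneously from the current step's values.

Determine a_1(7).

Simulating step by step:
t=0: [274, 274, 274, 274, 274]
t=1: [449, 449, 449, 449, 449]
t=2: [194, 194, 194, 194, 194]
t=3: [425, 425, 425, 425, 425]
t=4: [254, 254, 254, 254, 254]
t=5: [451, 451, 451, 451, 451]
t=6: [189, 189, 189, 189, 189]
t=7: [420, 420, 420, 420, 420]

Answer: a_1(7) = 420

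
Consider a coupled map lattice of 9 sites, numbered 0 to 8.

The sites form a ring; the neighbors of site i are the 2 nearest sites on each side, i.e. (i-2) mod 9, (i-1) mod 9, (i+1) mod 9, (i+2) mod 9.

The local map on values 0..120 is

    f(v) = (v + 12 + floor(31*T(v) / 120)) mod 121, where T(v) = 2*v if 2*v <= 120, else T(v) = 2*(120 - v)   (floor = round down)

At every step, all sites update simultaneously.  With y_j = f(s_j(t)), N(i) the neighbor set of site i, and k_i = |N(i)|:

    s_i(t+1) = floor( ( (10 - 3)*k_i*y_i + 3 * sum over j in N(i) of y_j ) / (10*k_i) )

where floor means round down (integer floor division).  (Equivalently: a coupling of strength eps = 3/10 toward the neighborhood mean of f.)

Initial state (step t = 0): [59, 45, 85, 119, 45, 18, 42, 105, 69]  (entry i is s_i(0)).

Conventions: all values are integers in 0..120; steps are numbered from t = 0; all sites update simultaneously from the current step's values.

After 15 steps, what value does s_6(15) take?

Simulating step by step:
t=0: [59, 45, 85, 119, 45, 18, 42, 105, 69]
t=1: [93, 80, 100, 30, 73, 39, 69, 26, 94]
t=2: [103, 100, 30, 61, 94, 74, 101, 66, 112]
t=3: [14, 13, 56, 93, 103, 100, 26, 82, 13]
t=4: [43, 42, 81, 92, 21, 22, 46, 87, 38]
t=5: [81, 80, 102, 103, 56, 58, 77, 101, 74]
t=6: [95, 95, 25, 24, 83, 85, 100, 33, 101]
t=7: [100, 99, 64, 63, 95, 97, 22, 61, 23]
t=8: [19, 19, 89, 98, 111, 111, 60, 88, 43]
t=9: [54, 45, 88, 12, 21, 21, 87, 98, 76]
t=10: [88, 82, 99, 42, 52, 44, 95, 27, 98]
t=11: [93, 93, 29, 73, 83, 79, 99, 59, 30]
t=12: [107, 108, 72, 106, 100, 102, 28, 92, 65]
t=13: [28, 20, 76, 11, 13, 14, 54, 94, 87]
t=14: [66, 52, 88, 35, 41, 43, 87, 105, 104]
t=15: [89, 84, 106, 72, 79, 73, 92, 24, 25]

Answer: s_6(15) = 92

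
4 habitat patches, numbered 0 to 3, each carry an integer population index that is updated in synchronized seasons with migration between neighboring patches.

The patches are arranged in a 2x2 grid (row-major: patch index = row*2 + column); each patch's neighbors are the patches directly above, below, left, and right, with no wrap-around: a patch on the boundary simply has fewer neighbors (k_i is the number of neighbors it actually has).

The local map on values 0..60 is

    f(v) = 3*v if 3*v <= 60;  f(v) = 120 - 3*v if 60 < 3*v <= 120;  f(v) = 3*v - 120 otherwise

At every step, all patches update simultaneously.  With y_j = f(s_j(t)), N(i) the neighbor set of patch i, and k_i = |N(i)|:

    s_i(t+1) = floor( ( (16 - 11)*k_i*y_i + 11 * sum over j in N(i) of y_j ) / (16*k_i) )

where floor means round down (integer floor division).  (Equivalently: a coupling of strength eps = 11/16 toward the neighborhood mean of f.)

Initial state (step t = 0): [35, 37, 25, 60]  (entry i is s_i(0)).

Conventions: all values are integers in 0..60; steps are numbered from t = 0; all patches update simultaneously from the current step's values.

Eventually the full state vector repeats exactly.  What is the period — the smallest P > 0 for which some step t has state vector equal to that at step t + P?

Simulating step by step:
t=0: [35, 37, 25, 60]
t=1: [23, 28, 39, 37]
t=2: [29, 31, 21, 16]
t=3: [39, 36, 45, 43]
t=4: [10, 7, 8, 12]
t=5: [24, 29, 30, 26]
t=6: [36, 41, 40, 34]
t=7: [4, 11, 10, 6]
t=8: [25, 20, 19, 27]
t=9: [54, 47, 46, 52]
t=10: [26, 33, 32, 24]
t=11: [28, 37, 38, 30]
t=12: [16, 25, 24, 14]
t=13: [46, 45, 45, 45]
t=14: [15, 16, 16, 15]
t=15: [47, 45, 45, 47]
t=16: [16, 19, 19, 16]
t=17: [54, 50, 50, 54]
t=18: [33, 38, 38, 33]
t=19: [10, 16, 16, 10]
t=20: [42, 35, 35, 42]
t=21: [12, 8, 8, 12]
t=22: [27, 32, 32, 27]
t=23: [28, 34, 34, 28]
t=24: [23, 30, 30, 23]
t=25: [36, 44, 44, 36]
t=26: [12, 12, 12, 12]
t=27: [36, 36, 36, 36]
t=28: [12, 12, 12, 12]

Answer: 2
Key observation: The state at step 26, [12, 12, 12, 12], reappears at step 28 — and no state repeats earlier — so the cycle the system enters has period 2.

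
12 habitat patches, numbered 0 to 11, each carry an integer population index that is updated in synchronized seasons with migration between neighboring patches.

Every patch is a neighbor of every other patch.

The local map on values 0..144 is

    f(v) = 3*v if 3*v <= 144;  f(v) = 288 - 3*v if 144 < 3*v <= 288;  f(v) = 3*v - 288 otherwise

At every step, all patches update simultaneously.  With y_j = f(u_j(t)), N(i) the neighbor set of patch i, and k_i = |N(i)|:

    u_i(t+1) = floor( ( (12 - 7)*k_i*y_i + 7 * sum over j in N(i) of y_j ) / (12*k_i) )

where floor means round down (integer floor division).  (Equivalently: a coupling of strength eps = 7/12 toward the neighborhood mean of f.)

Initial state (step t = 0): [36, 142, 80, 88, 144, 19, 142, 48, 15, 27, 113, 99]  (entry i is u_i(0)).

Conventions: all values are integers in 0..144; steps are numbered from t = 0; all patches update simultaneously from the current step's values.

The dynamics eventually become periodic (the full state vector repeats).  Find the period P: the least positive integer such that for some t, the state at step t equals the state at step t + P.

Answer: 5
Key observation: The state at step 37, [89, 92, 92, 92, 89, 91, 92, 89, 90, 92, 88, 89], reappears at step 42 — and no state repeats earlier — so the cycle the system enters has period 5.

Derivation:
t=0: [36, 142, 80, 88, 144, 19, 142, 48, 15, 27, 113, 99]
t=1: [91, 102, 69, 61, 104, 73, 102, 104, 68, 81, 70, 55]
t=2: [41, 42, 65, 74, 45, 61, 42, 45, 66, 52, 64, 81]
t=3: [112, 113, 101, 91, 116, 105, 113, 116, 100, 115, 102, 83]
t=4: [41, 42, 29, 29, 45, 33, 42, 45, 28, 44, 30, 38]
t=5: [115, 116, 102, 102, 120, 106, 116, 120, 101, 118, 103, 112]
t=6: [49, 50, 35, 35, 54, 39, 50, 54, 33, 52, 36, 45]
t=7: [129, 128, 116, 116, 123, 120, 128, 123, 113, 125, 117, 127]
t=8: [85, 84, 71, 71, 79, 75, 84, 79, 68, 81, 72, 83]
t=9: [47, 48, 62, 62, 53, 57, 48, 53, 65, 51, 61, 49]
t=10: [129, 130, 115, 115, 125, 121, 130, 125, 112, 127, 116, 129]
t=11: [87, 88, 71, 71, 82, 78, 88, 82, 68, 85, 73, 87]
t=12: [40, 39, 57, 57, 45, 50, 39, 45, 61, 42, 55, 40]
t=13: [121, 120, 120, 120, 127, 128, 120, 127, 116, 123, 122, 121]
t=14: [77, 75, 75, 75, 83, 84, 75, 83, 71, 79, 78, 77]
t=15: [55, 57, 57, 57, 49, 48, 57, 49, 62, 53, 54, 55]
t=16: [124, 121, 121, 121, 130, 131, 121, 130, 116, 126, 125, 124]
t=17: [84, 81, 81, 81, 90, 91, 81, 90, 75, 86, 85, 84]
t=18: [35, 39, 39, 39, 29, 28, 39, 29, 45, 33, 34, 35]
t=19: [105, 110, 110, 110, 99, 98, 110, 99, 116, 103, 104, 105]
t=20: [28, 33, 33, 33, 21, 20, 33, 21, 40, 26, 27, 28]
t=21: [85, 90, 90, 90, 77, 76, 90, 77, 98, 82, 84, 85]
t=22: [33, 27, 27, 27, 41, 42, 27, 41, 23, 36, 34, 33]
t=23: [98, 91, 91, 91, 106, 108, 91, 106, 87, 101, 99, 98]
t=24: [13, 17, 17, 17, 22, 24, 17, 22, 21, 17, 14, 13]
t=25: [48, 52, 52, 52, 58, 60, 52, 58, 56, 52, 49, 48]
t=26: [134, 129, 129, 129, 123, 121, 129, 123, 125, 129, 133, 134]
t=27: [102, 97, 97, 97, 90, 88, 97, 90, 93, 97, 101, 102]
t=28: [13, 8, 8, 8, 13, 15, 8, 13, 10, 8, 12, 13]
t=29: [34, 29, 29, 29, 34, 36, 29, 34, 31, 29, 33, 34]
t=30: [97, 92, 92, 92, 97, 99, 92, 97, 94, 92, 96, 97]
t=31: [5, 8, 8, 8, 5, 7, 8, 5, 6, 8, 4, 5]
t=32: [17, 20, 20, 20, 17, 19, 20, 17, 18, 20, 16, 17]
t=33: [53, 56, 56, 56, 53, 55, 56, 53, 54, 56, 52, 53]
t=34: [126, 123, 123, 123, 126, 124, 123, 126, 125, 123, 127, 126]
t=35: [87, 84, 84, 84, 87, 85, 84, 87, 86, 84, 88, 87]
t=36: [29, 32, 32, 32, 29, 31, 32, 29, 30, 32, 28, 29]
t=37: [89, 92, 92, 92, 89, 91, 92, 89, 90, 92, 88, 89]
t=38: [18, 15, 15, 15, 18, 16, 15, 18, 17, 15, 19, 18]
t=39: [51, 48, 48, 48, 51, 49, 48, 51, 50, 48, 52, 51]
t=40: [137, 140, 140, 140, 137, 139, 140, 137, 138, 140, 136, 137]
t=41: [125, 128, 128, 128, 125, 127, 128, 125, 126, 128, 124, 125]
t=42: [89, 92, 92, 92, 89, 91, 92, 89, 90, 92, 88, 89]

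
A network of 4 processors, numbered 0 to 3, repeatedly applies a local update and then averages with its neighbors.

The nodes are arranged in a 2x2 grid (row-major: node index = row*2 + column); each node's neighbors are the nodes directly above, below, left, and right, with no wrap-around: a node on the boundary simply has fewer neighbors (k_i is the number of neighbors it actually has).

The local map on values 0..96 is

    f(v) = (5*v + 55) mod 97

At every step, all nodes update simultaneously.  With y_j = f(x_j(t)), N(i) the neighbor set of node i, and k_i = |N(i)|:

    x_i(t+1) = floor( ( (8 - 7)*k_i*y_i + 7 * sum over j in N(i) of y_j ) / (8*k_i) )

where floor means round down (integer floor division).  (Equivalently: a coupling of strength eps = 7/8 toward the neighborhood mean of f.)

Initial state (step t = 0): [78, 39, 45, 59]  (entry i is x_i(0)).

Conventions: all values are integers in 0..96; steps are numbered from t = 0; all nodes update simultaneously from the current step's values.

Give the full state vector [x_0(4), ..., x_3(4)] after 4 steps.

Simulating step by step:
t=0: [78, 39, 45, 59]
t=1: [69, 57, 61, 69]
t=2: [53, 16, 19, 53]
t=3: [43, 30, 32, 43]
t=4: [23, 67, 69, 23]

Answer: [23, 67, 69, 23]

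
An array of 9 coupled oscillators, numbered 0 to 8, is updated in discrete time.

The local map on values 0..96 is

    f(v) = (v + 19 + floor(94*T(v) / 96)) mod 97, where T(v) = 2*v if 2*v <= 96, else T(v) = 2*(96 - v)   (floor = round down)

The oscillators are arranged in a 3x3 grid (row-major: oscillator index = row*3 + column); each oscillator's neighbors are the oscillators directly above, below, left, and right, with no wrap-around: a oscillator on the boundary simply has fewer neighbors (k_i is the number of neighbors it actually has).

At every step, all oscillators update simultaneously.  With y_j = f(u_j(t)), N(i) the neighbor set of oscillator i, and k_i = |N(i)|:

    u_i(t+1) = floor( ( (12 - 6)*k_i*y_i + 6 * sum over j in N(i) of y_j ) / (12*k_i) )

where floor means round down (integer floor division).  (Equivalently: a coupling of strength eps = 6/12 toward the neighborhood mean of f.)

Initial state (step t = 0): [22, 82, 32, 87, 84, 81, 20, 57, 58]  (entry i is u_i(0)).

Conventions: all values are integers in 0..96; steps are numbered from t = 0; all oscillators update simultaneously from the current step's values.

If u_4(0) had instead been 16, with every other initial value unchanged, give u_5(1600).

Answer: u_5(1600) = 56
Key observation: The state at step 7, [55, 55, 56, 55, 56, 56, 56, 56, 56], reappears at step 9: the system is in a cycle of period 2 from step 7 on.  Therefore the state at step 1600 equals the state at step 7 + ((1600 - 7) mod 2) = 8, which is [57, 56, 56, 56, 56, 56, 56, 56, 56].

Derivation:
t=0: [22, 82, 32, 87, 16, 81, 20, 57, 58]
t=1: [56, 43, 23, 51, 51, 38, 59, 60, 48]
t=2: [55, 58, 64, 58, 55, 52, 54, 55, 53]
t=3: [55, 54, 52, 55, 56, 57, 56, 57, 58]
t=4: [57, 57, 58, 56, 56, 55, 56, 55, 54]
t=5: [55, 55, 55, 55, 56, 56, 56, 56, 57]
t=6: [57, 56, 56, 56, 56, 56, 56, 55, 55]
t=7: [55, 55, 56, 55, 56, 56, 56, 56, 56]
t=8: [57, 56, 56, 56, 56, 56, 56, 56, 56]
t=9: [55, 55, 56, 55, 56, 56, 56, 56, 56]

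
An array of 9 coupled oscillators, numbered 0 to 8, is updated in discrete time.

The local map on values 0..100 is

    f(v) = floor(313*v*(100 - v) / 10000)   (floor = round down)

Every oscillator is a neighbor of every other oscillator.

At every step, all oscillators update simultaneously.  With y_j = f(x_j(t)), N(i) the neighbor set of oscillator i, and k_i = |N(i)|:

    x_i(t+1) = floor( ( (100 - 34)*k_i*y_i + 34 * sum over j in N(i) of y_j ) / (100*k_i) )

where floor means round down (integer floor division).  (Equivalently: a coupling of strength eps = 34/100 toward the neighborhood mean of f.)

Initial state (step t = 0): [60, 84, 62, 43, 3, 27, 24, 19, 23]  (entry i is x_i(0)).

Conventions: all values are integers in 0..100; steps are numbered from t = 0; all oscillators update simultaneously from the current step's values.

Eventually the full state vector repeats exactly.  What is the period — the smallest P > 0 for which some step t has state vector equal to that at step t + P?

Simulating step by step:
t=0: [60, 84, 62, 43, 3, 27, 24, 19, 23]
t=1: [67, 47, 66, 68, 26, 58, 56, 50, 55]
t=2: [70, 75, 70, 69, 64, 74, 75, 75, 75]
t=3: [63, 59, 63, 64, 68, 60, 59, 59, 59]
t=4: [72, 74, 72, 72, 69, 74, 74, 74, 74]
t=5: [62, 60, 62, 62, 64, 60, 60, 60, 60]
t=6: [73, 74, 73, 73, 72, 74, 74, 74, 74]
t=7: [60, 60, 60, 60, 62, 60, 60, 60, 60]
t=8: [74, 74, 74, 74, 73, 74, 74, 74, 74]
t=9: [60, 60, 60, 60, 60, 60, 60, 60, 60]
t=10: [75, 75, 75, 75, 75, 75, 75, 75, 75]
t=11: [58, 58, 58, 58, 58, 58, 58, 58, 58]
t=12: [76, 76, 76, 76, 76, 76, 76, 76, 76]
t=13: [57, 57, 57, 57, 57, 57, 57, 57, 57]
t=14: [76, 76, 76, 76, 76, 76, 76, 76, 76]

Answer: 2
Key observation: The state at step 12, [76, 76, 76, 76, 76, 76, 76, 76, 76], reappears at step 14 — and no state repeats earlier — so the cycle the system enters has period 2.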